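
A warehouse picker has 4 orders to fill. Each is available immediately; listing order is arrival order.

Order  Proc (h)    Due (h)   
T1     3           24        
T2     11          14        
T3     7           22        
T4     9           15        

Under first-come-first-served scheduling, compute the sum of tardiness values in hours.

15

FIFO (arrival order): T1 T2 T3 T4.
T1: 0→3, due 24, tardiness 0
T2: 3→14, due 14, tardiness 0
T3: 14→21, due 22, tardiness 0
T4: 21→30, due 15, tardiness 15
Sum = 0+0+0+15 = 15.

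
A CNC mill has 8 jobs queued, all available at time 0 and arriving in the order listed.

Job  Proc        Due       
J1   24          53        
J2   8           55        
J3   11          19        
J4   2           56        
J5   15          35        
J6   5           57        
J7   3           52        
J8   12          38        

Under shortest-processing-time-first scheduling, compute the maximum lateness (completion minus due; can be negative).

27

SPT (increasing processing time): J4 J7 J6 J2 J3 J8 J5 J1.
J4: 0→2, due 56, lateness -54
J7: 2→5, due 52, lateness -47
J6: 5→10, due 57, lateness -47
J2: 10→18, due 55, lateness -37
J3: 18→29, due 19, lateness 10
J8: 29→41, due 38, lateness 3
J5: 41→56, due 35, lateness 21
J1: 56→80, due 53, lateness 27
Maximum = 27.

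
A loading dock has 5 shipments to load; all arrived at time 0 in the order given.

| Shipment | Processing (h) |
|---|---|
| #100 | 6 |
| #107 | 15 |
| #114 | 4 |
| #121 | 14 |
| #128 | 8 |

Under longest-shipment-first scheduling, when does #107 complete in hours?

LPT (decreasing processing time): #107 #121 #128 #100 #114.
#107: 0→15

15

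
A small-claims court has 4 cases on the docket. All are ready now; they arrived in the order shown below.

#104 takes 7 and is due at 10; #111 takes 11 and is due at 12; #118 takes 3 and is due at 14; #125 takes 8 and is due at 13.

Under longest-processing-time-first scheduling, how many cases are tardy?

LPT (decreasing processing time): #111 #125 #104 #118.
#111: 0→11, due 12, tardiness 0
#125: 11→19, due 13, tardiness 6
#104: 19→26, due 10, tardiness 16
#118: 26→29, due 14, tardiness 15
Late cases: 3.

3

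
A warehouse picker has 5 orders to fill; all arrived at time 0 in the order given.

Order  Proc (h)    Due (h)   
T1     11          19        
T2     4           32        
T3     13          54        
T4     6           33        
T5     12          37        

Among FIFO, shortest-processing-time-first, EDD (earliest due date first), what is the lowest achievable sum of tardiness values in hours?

FIFO (arrival order): T1 T2 T3 T4 T5.
T1: 0→11, due 19, tardiness 0
T2: 11→15, due 32, tardiness 0
T3: 15→28, due 54, tardiness 0
T4: 28→34, due 33, tardiness 1
T5: 34→46, due 37, tardiness 9
Sum = 0+0+0+1+9 = 10.
SPT (increasing processing time): T2 T4 T1 T5 T3.
T2: 0→4, due 32, tardiness 0
T4: 4→10, due 33, tardiness 0
T1: 10→21, due 19, tardiness 2
T5: 21→33, due 37, tardiness 0
T3: 33→46, due 54, tardiness 0
Sum = 0+0+2+0+0 = 2.
EDD (increasing due date): T1 T2 T4 T5 T3.
T1: 0→11, due 19, tardiness 0
T2: 11→15, due 32, tardiness 0
T4: 15→21, due 33, tardiness 0
T5: 21→33, due 37, tardiness 0
T3: 33→46, due 54, tardiness 0
Sum = 0+0+0+0+0 = 0.
FIFO 10, SPT 2, EDD 0 → minimum 0.

0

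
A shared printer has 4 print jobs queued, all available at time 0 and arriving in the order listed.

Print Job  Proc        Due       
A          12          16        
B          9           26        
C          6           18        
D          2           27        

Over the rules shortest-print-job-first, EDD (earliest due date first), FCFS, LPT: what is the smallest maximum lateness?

2

SPT (increasing processing time): D C B A.
D: 0→2, due 27, lateness -25
C: 2→8, due 18, lateness -10
B: 8→17, due 26, lateness -9
A: 17→29, due 16, lateness 13
Maximum = 13.
EDD (increasing due date): A C B D.
A: 0→12, due 16, lateness -4
C: 12→18, due 18, lateness 0
B: 18→27, due 26, lateness 1
D: 27→29, due 27, lateness 2
Maximum = 2.
FIFO (arrival order): A B C D.
A: 0→12, due 16, lateness -4
B: 12→21, due 26, lateness -5
C: 21→27, due 18, lateness 9
D: 27→29, due 27, lateness 2
Maximum = 9.
LPT (decreasing processing time): A B C D.
A: 0→12, due 16, lateness -4
B: 12→21, due 26, lateness -5
C: 21→27, due 18, lateness 9
D: 27→29, due 27, lateness 2
Maximum = 9.
SPT 13, EDD 2, FIFO 9, LPT 9 → minimum 2.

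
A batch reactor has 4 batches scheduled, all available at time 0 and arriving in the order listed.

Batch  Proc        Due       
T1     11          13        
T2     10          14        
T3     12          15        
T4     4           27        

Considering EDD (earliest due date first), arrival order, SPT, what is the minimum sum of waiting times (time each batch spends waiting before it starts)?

43

EDD (increasing due date): T1 T2 T3 T4.
T1: waits 0, runs 0→11
T2: waits 11, runs 11→21
T3: waits 21, runs 21→33
T4: waits 33, runs 33→37
Sum = 0+11+21+33 = 65.
FIFO (arrival order): T1 T2 T3 T4.
T1: waits 0, runs 0→11
T2: waits 11, runs 11→21
T3: waits 21, runs 21→33
T4: waits 33, runs 33→37
Sum = 0+11+21+33 = 65.
SPT (increasing processing time): T4 T2 T1 T3.
T4: waits 0, runs 0→4
T2: waits 4, runs 4→14
T1: waits 14, runs 14→25
T3: waits 25, runs 25→37
Sum = 0+4+14+25 = 43.
EDD 65, FIFO 65, SPT 43 → minimum 43.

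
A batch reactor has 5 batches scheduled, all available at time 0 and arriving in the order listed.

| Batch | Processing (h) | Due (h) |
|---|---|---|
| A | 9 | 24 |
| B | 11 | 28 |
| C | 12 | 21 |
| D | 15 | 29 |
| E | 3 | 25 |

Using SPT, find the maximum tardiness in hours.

21

SPT (increasing processing time): E A B C D.
E: 0→3, due 25, tardiness 0
A: 3→12, due 24, tardiness 0
B: 12→23, due 28, tardiness 0
C: 23→35, due 21, tardiness 14
D: 35→50, due 29, tardiness 21
Maximum = 21.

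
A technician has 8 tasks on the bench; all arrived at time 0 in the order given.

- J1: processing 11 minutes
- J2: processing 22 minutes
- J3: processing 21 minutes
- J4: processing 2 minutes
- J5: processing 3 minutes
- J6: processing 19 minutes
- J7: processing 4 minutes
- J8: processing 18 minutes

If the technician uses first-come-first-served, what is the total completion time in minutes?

473

FIFO (arrival order): J1 J2 J3 J4 J5 J6 J7 J8.
J1: 0→11
J2: 11→33
J3: 33→54
J4: 54→56
J5: 56→59
J6: 59→78
J7: 78→82
J8: 82→100
Sum = 11+33+54+56+59+78+82+100 = 473.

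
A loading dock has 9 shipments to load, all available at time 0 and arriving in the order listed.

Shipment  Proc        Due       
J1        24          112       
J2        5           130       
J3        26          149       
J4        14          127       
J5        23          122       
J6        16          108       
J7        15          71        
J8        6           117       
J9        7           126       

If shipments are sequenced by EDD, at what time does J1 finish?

EDD (increasing due date): J7 J6 J1 J8 J5 J9 J4 J2 J3.
J7: 0→15
J6: 15→31
J1: 31→55

55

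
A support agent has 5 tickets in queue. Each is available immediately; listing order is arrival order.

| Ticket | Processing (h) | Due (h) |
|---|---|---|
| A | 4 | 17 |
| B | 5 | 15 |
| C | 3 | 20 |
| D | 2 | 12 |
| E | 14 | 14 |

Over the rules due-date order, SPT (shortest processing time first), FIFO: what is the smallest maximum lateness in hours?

8

EDD (increasing due date): D E B A C.
D: 0→2, due 12, lateness -10
E: 2→16, due 14, lateness 2
B: 16→21, due 15, lateness 6
A: 21→25, due 17, lateness 8
C: 25→28, due 20, lateness 8
Maximum = 8.
SPT (increasing processing time): D C A B E.
D: 0→2, due 12, lateness -10
C: 2→5, due 20, lateness -15
A: 5→9, due 17, lateness -8
B: 9→14, due 15, lateness -1
E: 14→28, due 14, lateness 14
Maximum = 14.
FIFO (arrival order): A B C D E.
A: 0→4, due 17, lateness -13
B: 4→9, due 15, lateness -6
C: 9→12, due 20, lateness -8
D: 12→14, due 12, lateness 2
E: 14→28, due 14, lateness 14
Maximum = 14.
EDD 8, SPT 14, FIFO 14 → minimum 8.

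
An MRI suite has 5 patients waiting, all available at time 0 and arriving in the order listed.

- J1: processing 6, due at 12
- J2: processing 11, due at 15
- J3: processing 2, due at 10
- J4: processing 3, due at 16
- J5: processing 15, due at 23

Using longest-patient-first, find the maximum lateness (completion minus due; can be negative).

27

LPT (decreasing processing time): J5 J2 J1 J4 J3.
J5: 0→15, due 23, lateness -8
J2: 15→26, due 15, lateness 11
J1: 26→32, due 12, lateness 20
J4: 32→35, due 16, lateness 19
J3: 35→37, due 10, lateness 27
Maximum = 27.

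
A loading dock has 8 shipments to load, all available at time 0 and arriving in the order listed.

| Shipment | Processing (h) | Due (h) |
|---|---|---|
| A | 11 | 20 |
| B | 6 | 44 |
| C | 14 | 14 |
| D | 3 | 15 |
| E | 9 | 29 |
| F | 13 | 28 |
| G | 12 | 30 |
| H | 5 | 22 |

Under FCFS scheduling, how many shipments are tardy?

FIFO (arrival order): A B C D E F G H.
A: 0→11, due 20, tardiness 0
B: 11→17, due 44, tardiness 0
C: 17→31, due 14, tardiness 17
D: 31→34, due 15, tardiness 19
E: 34→43, due 29, tardiness 14
F: 43→56, due 28, tardiness 28
G: 56→68, due 30, tardiness 38
H: 68→73, due 22, tardiness 51
Late shipments: 6.

6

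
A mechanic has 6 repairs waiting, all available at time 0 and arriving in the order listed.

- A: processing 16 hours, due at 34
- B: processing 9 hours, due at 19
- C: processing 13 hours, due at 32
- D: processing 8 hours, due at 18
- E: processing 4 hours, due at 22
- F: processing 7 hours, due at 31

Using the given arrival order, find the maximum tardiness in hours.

FIFO (arrival order): A B C D E F.
A: 0→16, due 34, tardiness 0
B: 16→25, due 19, tardiness 6
C: 25→38, due 32, tardiness 6
D: 38→46, due 18, tardiness 28
E: 46→50, due 22, tardiness 28
F: 50→57, due 31, tardiness 26
Maximum = 28.

28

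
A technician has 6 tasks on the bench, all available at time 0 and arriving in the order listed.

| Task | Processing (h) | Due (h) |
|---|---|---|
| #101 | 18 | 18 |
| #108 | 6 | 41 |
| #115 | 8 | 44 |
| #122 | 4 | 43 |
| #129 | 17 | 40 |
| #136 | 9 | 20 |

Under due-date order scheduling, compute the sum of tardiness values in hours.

49

EDD (increasing due date): #101 #136 #129 #108 #122 #115.
#101: 0→18, due 18, tardiness 0
#136: 18→27, due 20, tardiness 7
#129: 27→44, due 40, tardiness 4
#108: 44→50, due 41, tardiness 9
#122: 50→54, due 43, tardiness 11
#115: 54→62, due 44, tardiness 18
Sum = 0+7+4+9+11+18 = 49.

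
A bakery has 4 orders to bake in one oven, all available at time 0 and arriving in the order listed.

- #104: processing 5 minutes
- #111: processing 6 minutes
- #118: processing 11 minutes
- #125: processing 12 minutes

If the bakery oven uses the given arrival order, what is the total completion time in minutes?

72

FIFO (arrival order): #104 #111 #118 #125.
#104: 0→5
#111: 5→11
#118: 11→22
#125: 22→34
Sum = 5+11+22+34 = 72.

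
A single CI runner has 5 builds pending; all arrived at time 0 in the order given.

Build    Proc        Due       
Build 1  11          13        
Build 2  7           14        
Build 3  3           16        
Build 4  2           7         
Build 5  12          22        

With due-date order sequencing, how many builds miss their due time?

3

EDD (increasing due date): Build 4 Build 1 Build 2 Build 3 Build 5.
Build 4: 0→2, due 7, tardiness 0
Build 1: 2→13, due 13, tardiness 0
Build 2: 13→20, due 14, tardiness 6
Build 3: 20→23, due 16, tardiness 7
Build 5: 23→35, due 22, tardiness 13
Late builds: 3.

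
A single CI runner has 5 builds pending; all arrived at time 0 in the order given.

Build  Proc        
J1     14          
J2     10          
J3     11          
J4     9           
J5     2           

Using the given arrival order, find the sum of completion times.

163

FIFO (arrival order): J1 J2 J3 J4 J5.
J1: 0→14
J2: 14→24
J3: 24→35
J4: 35→44
J5: 44→46
Sum = 14+24+35+44+46 = 163.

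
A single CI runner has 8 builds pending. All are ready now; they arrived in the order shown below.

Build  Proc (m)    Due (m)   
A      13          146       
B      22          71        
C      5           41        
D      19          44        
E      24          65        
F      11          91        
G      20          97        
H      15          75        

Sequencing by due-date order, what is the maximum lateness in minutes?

EDD (increasing due date): C D E B H F G A.
C: 0→5, due 41, lateness -36
D: 5→24, due 44, lateness -20
E: 24→48, due 65, lateness -17
B: 48→70, due 71, lateness -1
H: 70→85, due 75, lateness 10
F: 85→96, due 91, lateness 5
G: 96→116, due 97, lateness 19
A: 116→129, due 146, lateness -17
Maximum = 19.

19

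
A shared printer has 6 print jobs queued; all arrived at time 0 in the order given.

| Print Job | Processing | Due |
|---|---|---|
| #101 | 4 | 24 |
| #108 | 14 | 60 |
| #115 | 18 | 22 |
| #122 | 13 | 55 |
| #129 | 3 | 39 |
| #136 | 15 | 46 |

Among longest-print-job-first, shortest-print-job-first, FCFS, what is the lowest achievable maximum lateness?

LPT (decreasing processing time): #115 #136 #108 #122 #101 #129.
#115: 0→18, due 22, lateness -4
#136: 18→33, due 46, lateness -13
#108: 33→47, due 60, lateness -13
#122: 47→60, due 55, lateness 5
#101: 60→64, due 24, lateness 40
#129: 64→67, due 39, lateness 28
Maximum = 40.
SPT (increasing processing time): #129 #101 #122 #108 #136 #115.
#129: 0→3, due 39, lateness -36
#101: 3→7, due 24, lateness -17
#122: 7→20, due 55, lateness -35
#108: 20→34, due 60, lateness -26
#136: 34→49, due 46, lateness 3
#115: 49→67, due 22, lateness 45
Maximum = 45.
FIFO (arrival order): #101 #108 #115 #122 #129 #136.
#101: 0→4, due 24, lateness -20
#108: 4→18, due 60, lateness -42
#115: 18→36, due 22, lateness 14
#122: 36→49, due 55, lateness -6
#129: 49→52, due 39, lateness 13
#136: 52→67, due 46, lateness 21
Maximum = 21.
LPT 40, SPT 45, FIFO 21 → minimum 21.

21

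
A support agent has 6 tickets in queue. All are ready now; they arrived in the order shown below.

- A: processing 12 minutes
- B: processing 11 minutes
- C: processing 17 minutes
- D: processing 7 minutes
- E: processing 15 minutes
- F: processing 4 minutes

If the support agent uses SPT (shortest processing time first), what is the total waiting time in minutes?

SPT (increasing processing time): F D B A E C.
F: waits 0, runs 0→4
D: waits 4, runs 4→11
B: waits 11, runs 11→22
A: waits 22, runs 22→34
E: waits 34, runs 34→49
C: waits 49, runs 49→66
Sum = 0+4+11+22+34+49 = 120.

120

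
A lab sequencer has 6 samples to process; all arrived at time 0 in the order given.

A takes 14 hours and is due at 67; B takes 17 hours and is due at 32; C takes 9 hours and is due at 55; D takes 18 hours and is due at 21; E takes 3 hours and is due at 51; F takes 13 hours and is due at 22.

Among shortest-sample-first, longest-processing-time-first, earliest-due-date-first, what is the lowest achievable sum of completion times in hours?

SPT (increasing processing time): E C F A B D.
E: 0→3
C: 3→12
F: 12→25
A: 25→39
B: 39→56
D: 56→74
Sum = 3+12+25+39+56+74 = 209.
LPT (decreasing processing time): D B A F C E.
D: 0→18
B: 18→35
A: 35→49
F: 49→62
C: 62→71
E: 71→74
Sum = 18+35+49+62+71+74 = 309.
EDD (increasing due date): D F B E C A.
D: 0→18
F: 18→31
B: 31→48
E: 48→51
C: 51→60
A: 60→74
Sum = 18+31+48+51+60+74 = 282.
SPT 209, LPT 309, EDD 282 → minimum 209.

209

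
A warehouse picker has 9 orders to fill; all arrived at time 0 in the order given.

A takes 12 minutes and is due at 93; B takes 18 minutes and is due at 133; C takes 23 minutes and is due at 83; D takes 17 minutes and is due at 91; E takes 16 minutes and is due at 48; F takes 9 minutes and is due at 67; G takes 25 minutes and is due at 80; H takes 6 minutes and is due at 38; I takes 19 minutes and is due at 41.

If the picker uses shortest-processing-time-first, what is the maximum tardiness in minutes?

65

SPT (increasing processing time): H F A E D B I C G.
H: 0→6, due 38, tardiness 0
F: 6→15, due 67, tardiness 0
A: 15→27, due 93, tardiness 0
E: 27→43, due 48, tardiness 0
D: 43→60, due 91, tardiness 0
B: 60→78, due 133, tardiness 0
I: 78→97, due 41, tardiness 56
C: 97→120, due 83, tardiness 37
G: 120→145, due 80, tardiness 65
Maximum = 65.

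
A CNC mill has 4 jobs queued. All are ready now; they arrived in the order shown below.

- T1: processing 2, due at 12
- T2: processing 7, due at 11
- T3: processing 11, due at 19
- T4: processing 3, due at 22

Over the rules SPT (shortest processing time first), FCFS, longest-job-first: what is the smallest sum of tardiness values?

2

SPT (increasing processing time): T1 T4 T2 T3.
T1: 0→2, due 12, tardiness 0
T4: 2→5, due 22, tardiness 0
T2: 5→12, due 11, tardiness 1
T3: 12→23, due 19, tardiness 4
Sum = 0+0+1+4 = 5.
FIFO (arrival order): T1 T2 T3 T4.
T1: 0→2, due 12, tardiness 0
T2: 2→9, due 11, tardiness 0
T3: 9→20, due 19, tardiness 1
T4: 20→23, due 22, tardiness 1
Sum = 0+0+1+1 = 2.
LPT (decreasing processing time): T3 T2 T4 T1.
T3: 0→11, due 19, tardiness 0
T2: 11→18, due 11, tardiness 7
T4: 18→21, due 22, tardiness 0
T1: 21→23, due 12, tardiness 11
Sum = 0+7+0+11 = 18.
SPT 5, FIFO 2, LPT 18 → minimum 2.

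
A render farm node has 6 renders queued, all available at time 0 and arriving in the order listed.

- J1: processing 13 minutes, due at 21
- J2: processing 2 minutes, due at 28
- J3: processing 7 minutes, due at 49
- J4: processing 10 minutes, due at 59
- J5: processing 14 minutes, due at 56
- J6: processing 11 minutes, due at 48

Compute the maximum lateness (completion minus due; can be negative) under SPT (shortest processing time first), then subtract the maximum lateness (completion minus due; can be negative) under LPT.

-7

SPT (increasing processing time): J2 J3 J4 J6 J1 J5.
J2: 0→2, due 28, lateness -26
J3: 2→9, due 49, lateness -40
J4: 9→19, due 59, lateness -40
J6: 19→30, due 48, lateness -18
J1: 30→43, due 21, lateness 22
J5: 43→57, due 56, lateness 1
Maximum = 22.
LPT (decreasing processing time): J5 J1 J6 J4 J3 J2.
J5: 0→14, due 56, lateness -42
J1: 14→27, due 21, lateness 6
J6: 27→38, due 48, lateness -10
J4: 38→48, due 59, lateness -11
J3: 48→55, due 49, lateness 6
J2: 55→57, due 28, lateness 29
Maximum = 29.
Difference = 22 − 29 = -7.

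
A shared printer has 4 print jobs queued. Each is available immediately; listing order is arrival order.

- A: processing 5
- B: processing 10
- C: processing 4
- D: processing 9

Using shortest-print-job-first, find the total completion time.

59

SPT (increasing processing time): C A D B.
C: 0→4
A: 4→9
D: 9→18
B: 18→28
Sum = 4+9+18+28 = 59.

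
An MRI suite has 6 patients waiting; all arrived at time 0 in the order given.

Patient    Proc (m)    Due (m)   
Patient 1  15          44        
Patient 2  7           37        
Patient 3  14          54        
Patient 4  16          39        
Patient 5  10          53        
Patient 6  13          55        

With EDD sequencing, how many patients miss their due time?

2

EDD (increasing due date): Patient 2 Patient 4 Patient 1 Patient 5 Patient 3 Patient 6.
Patient 2: 0→7, due 37, tardiness 0
Patient 4: 7→23, due 39, tardiness 0
Patient 1: 23→38, due 44, tardiness 0
Patient 5: 38→48, due 53, tardiness 0
Patient 3: 48→62, due 54, tardiness 8
Patient 6: 62→75, due 55, tardiness 20
Late patients: 2.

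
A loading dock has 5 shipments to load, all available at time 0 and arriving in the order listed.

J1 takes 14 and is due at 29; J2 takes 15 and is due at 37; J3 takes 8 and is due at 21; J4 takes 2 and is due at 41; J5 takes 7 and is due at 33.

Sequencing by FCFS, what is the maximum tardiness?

16

FIFO (arrival order): J1 J2 J3 J4 J5.
J1: 0→14, due 29, tardiness 0
J2: 14→29, due 37, tardiness 0
J3: 29→37, due 21, tardiness 16
J4: 37→39, due 41, tardiness 0
J5: 39→46, due 33, tardiness 13
Maximum = 16.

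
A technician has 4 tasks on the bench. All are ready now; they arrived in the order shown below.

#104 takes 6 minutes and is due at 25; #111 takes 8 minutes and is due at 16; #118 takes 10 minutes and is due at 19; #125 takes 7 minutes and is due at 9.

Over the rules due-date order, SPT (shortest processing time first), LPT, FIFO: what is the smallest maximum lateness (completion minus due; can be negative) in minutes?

EDD (increasing due date): #125 #111 #118 #104.
#125: 0→7, due 9, lateness -2
#111: 7→15, due 16, lateness -1
#118: 15→25, due 19, lateness 6
#104: 25→31, due 25, lateness 6
Maximum = 6.
SPT (increasing processing time): #104 #125 #111 #118.
#104: 0→6, due 25, lateness -19
#125: 6→13, due 9, lateness 4
#111: 13→21, due 16, lateness 5
#118: 21→31, due 19, lateness 12
Maximum = 12.
LPT (decreasing processing time): #118 #111 #125 #104.
#118: 0→10, due 19, lateness -9
#111: 10→18, due 16, lateness 2
#125: 18→25, due 9, lateness 16
#104: 25→31, due 25, lateness 6
Maximum = 16.
FIFO (arrival order): #104 #111 #118 #125.
#104: 0→6, due 25, lateness -19
#111: 6→14, due 16, lateness -2
#118: 14→24, due 19, lateness 5
#125: 24→31, due 9, lateness 22
Maximum = 22.
EDD 6, SPT 12, LPT 16, FIFO 22 → minimum 6.

6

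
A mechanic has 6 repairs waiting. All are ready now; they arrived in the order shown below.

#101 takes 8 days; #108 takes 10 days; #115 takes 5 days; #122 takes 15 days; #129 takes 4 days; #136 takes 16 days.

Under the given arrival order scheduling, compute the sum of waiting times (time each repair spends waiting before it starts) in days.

129

FIFO (arrival order): #101 #108 #115 #122 #129 #136.
#101: waits 0, runs 0→8
#108: waits 8, runs 8→18
#115: waits 18, runs 18→23
#122: waits 23, runs 23→38
#129: waits 38, runs 38→42
#136: waits 42, runs 42→58
Sum = 0+8+18+23+38+42 = 129.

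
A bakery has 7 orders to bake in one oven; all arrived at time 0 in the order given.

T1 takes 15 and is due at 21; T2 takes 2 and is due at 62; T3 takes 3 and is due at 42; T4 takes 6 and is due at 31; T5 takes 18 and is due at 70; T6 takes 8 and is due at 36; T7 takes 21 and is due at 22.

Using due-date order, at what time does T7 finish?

36

EDD (increasing due date): T1 T7 T4 T6 T3 T2 T5.
T1: 0→15
T7: 15→36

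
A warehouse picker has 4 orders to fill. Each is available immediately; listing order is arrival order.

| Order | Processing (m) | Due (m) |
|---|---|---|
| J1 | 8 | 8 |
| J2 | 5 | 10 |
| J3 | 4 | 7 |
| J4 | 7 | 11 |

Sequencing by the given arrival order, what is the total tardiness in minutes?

26

FIFO (arrival order): J1 J2 J3 J4.
J1: 0→8, due 8, tardiness 0
J2: 8→13, due 10, tardiness 3
J3: 13→17, due 7, tardiness 10
J4: 17→24, due 11, tardiness 13
Sum = 0+3+10+13 = 26.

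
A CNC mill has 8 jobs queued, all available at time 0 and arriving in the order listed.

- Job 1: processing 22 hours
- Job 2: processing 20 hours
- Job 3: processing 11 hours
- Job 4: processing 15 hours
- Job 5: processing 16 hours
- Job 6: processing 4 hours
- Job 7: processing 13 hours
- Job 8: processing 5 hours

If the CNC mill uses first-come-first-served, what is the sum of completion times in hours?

FIFO (arrival order): Job 1 Job 2 Job 3 Job 4 Job 5 Job 6 Job 7 Job 8.
Job 1: 0→22
Job 2: 22→42
Job 3: 42→53
Job 4: 53→68
Job 5: 68→84
Job 6: 84→88
Job 7: 88→101
Job 8: 101→106
Sum = 22+42+53+68+84+88+101+106 = 564.

564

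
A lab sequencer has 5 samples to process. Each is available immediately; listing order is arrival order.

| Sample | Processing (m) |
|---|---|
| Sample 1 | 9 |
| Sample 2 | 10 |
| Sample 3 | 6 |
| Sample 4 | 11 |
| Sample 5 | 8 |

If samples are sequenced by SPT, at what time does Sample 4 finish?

SPT (increasing processing time): Sample 3 Sample 5 Sample 1 Sample 2 Sample 4.
Sample 3: 0→6
Sample 5: 6→14
Sample 1: 14→23
Sample 2: 23→33
Sample 4: 33→44

44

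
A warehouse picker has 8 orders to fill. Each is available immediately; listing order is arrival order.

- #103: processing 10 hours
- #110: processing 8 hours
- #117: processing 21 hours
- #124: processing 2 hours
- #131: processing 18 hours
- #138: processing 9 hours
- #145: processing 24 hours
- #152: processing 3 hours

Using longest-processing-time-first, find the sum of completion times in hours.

LPT (decreasing processing time): #145 #117 #131 #103 #138 #110 #152 #124.
#145: 0→24
#117: 24→45
#131: 45→63
#103: 63→73
#138: 73→82
#110: 82→90
#152: 90→93
#124: 93→95
Sum = 24+45+63+73+82+90+93+95 = 565.

565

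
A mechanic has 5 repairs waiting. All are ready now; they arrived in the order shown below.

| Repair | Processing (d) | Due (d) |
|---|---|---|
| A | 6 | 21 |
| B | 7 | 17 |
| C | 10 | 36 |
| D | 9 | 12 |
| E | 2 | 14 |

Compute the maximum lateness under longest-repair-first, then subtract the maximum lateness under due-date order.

LPT (decreasing processing time): C D B A E.
C: 0→10, due 36, lateness -26
D: 10→19, due 12, lateness 7
B: 19→26, due 17, lateness 9
A: 26→32, due 21, lateness 11
E: 32→34, due 14, lateness 20
Maximum = 20.
EDD (increasing due date): D E B A C.
D: 0→9, due 12, lateness -3
E: 9→11, due 14, lateness -3
B: 11→18, due 17, lateness 1
A: 18→24, due 21, lateness 3
C: 24→34, due 36, lateness -2
Maximum = 3.
Difference = 20 − 3 = 17.

17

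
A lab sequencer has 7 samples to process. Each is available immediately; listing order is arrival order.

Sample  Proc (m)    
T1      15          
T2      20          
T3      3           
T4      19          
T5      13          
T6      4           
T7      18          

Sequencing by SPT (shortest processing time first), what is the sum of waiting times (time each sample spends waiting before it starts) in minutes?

190

SPT (increasing processing time): T3 T6 T5 T1 T7 T4 T2.
T3: waits 0, runs 0→3
T6: waits 3, runs 3→7
T5: waits 7, runs 7→20
T1: waits 20, runs 20→35
T7: waits 35, runs 35→53
T4: waits 53, runs 53→72
T2: waits 72, runs 72→92
Sum = 0+3+7+20+35+53+72 = 190.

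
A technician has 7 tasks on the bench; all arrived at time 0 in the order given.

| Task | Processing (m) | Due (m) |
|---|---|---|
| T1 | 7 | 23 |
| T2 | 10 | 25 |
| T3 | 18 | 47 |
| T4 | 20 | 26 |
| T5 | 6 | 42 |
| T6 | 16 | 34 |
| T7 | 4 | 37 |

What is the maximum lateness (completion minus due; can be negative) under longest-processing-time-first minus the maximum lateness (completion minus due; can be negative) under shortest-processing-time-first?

LPT (decreasing processing time): T4 T3 T6 T2 T1 T5 T7.
T4: 0→20, due 26, lateness -6
T3: 20→38, due 47, lateness -9
T6: 38→54, due 34, lateness 20
T2: 54→64, due 25, lateness 39
T1: 64→71, due 23, lateness 48
T5: 71→77, due 42, lateness 35
T7: 77→81, due 37, lateness 44
Maximum = 48.
SPT (increasing processing time): T7 T5 T1 T2 T6 T3 T4.
T7: 0→4, due 37, lateness -33
T5: 4→10, due 42, lateness -32
T1: 10→17, due 23, lateness -6
T2: 17→27, due 25, lateness 2
T6: 27→43, due 34, lateness 9
T3: 43→61, due 47, lateness 14
T4: 61→81, due 26, lateness 55
Maximum = 55.
Difference = 48 − 55 = -7.

-7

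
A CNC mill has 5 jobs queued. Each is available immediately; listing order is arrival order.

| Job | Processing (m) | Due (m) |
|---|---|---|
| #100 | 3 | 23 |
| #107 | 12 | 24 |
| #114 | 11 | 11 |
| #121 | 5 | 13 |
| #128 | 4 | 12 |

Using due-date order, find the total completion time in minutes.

EDD (increasing due date): #114 #128 #121 #100 #107.
#114: 0→11
#128: 11→15
#121: 15→20
#100: 20→23
#107: 23→35
Sum = 11+15+20+23+35 = 104.

104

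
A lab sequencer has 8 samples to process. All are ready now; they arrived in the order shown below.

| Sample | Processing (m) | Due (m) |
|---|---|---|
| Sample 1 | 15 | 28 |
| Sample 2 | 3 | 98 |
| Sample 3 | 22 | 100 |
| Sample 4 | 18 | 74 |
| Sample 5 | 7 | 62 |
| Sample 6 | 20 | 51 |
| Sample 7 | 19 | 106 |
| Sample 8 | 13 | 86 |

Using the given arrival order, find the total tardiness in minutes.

FIFO (arrival order): Sample 1 Sample 2 Sample 3 Sample 4 Sample 5 Sample 6 Sample 7 Sample 8.
Sample 1: 0→15, due 28, tardiness 0
Sample 2: 15→18, due 98, tardiness 0
Sample 3: 18→40, due 100, tardiness 0
Sample 4: 40→58, due 74, tardiness 0
Sample 5: 58→65, due 62, tardiness 3
Sample 6: 65→85, due 51, tardiness 34
Sample 7: 85→104, due 106, tardiness 0
Sample 8: 104→117, due 86, tardiness 31
Sum = 0+0+0+0+3+34+0+31 = 68.

68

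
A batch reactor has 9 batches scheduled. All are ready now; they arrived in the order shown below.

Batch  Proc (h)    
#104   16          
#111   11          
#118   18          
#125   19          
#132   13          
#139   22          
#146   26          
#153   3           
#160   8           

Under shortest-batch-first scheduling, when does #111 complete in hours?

22

SPT (increasing processing time): #153 #160 #111 #132 #104 #118 #125 #139 #146.
#153: 0→3
#160: 3→11
#111: 11→22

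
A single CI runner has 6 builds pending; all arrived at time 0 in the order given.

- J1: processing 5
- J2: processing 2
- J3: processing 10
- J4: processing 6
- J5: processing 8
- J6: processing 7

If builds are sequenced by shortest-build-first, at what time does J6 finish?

SPT (increasing processing time): J2 J1 J4 J6 J5 J3.
J2: 0→2
J1: 2→7
J4: 7→13
J6: 13→20

20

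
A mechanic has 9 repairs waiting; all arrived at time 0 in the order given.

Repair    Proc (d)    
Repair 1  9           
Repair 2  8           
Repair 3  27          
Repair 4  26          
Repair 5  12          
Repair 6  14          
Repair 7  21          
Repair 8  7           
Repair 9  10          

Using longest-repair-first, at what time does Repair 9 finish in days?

LPT (decreasing processing time): Repair 3 Repair 4 Repair 7 Repair 6 Repair 5 Repair 9 Repair 1 Repair 2 Repair 8.
Repair 3: 0→27
Repair 4: 27→53
Repair 7: 53→74
Repair 6: 74→88
Repair 5: 88→100
Repair 9: 100→110

110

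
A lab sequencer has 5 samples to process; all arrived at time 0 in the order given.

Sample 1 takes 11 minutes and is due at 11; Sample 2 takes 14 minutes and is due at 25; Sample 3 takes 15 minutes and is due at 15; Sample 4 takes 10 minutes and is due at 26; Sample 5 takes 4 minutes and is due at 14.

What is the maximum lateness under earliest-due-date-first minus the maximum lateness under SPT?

-11

EDD (increasing due date): Sample 1 Sample 5 Sample 3 Sample 2 Sample 4.
Sample 1: 0→11, due 11, lateness 0
Sample 5: 11→15, due 14, lateness 1
Sample 3: 15→30, due 15, lateness 15
Sample 2: 30→44, due 25, lateness 19
Sample 4: 44→54, due 26, lateness 28
Maximum = 28.
SPT (increasing processing time): Sample 5 Sample 4 Sample 1 Sample 2 Sample 3.
Sample 5: 0→4, due 14, lateness -10
Sample 4: 4→14, due 26, lateness -12
Sample 1: 14→25, due 11, lateness 14
Sample 2: 25→39, due 25, lateness 14
Sample 3: 39→54, due 15, lateness 39
Maximum = 39.
Difference = 28 − 39 = -11.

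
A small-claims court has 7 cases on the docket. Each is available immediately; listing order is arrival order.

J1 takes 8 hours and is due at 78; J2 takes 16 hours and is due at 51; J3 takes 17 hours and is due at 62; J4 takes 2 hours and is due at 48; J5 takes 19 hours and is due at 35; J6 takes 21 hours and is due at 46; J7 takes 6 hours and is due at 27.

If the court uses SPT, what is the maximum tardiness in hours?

43

SPT (increasing processing time): J4 J7 J1 J2 J3 J5 J6.
J4: 0→2, due 48, tardiness 0
J7: 2→8, due 27, tardiness 0
J1: 8→16, due 78, tardiness 0
J2: 16→32, due 51, tardiness 0
J3: 32→49, due 62, tardiness 0
J5: 49→68, due 35, tardiness 33
J6: 68→89, due 46, tardiness 43
Maximum = 43.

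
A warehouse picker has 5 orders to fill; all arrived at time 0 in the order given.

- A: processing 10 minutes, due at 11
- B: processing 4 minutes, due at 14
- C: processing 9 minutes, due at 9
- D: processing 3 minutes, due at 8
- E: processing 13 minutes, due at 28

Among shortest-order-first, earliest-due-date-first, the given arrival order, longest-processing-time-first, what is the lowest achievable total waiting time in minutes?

52

SPT (increasing processing time): D B C A E.
D: waits 0, runs 0→3
B: waits 3, runs 3→7
C: waits 7, runs 7→16
A: waits 16, runs 16→26
E: waits 26, runs 26→39
Sum = 0+3+7+16+26 = 52.
EDD (increasing due date): D C A B E.
D: waits 0, runs 0→3
C: waits 3, runs 3→12
A: waits 12, runs 12→22
B: waits 22, runs 22→26
E: waits 26, runs 26→39
Sum = 0+3+12+22+26 = 63.
FIFO (arrival order): A B C D E.
A: waits 0, runs 0→10
B: waits 10, runs 10→14
C: waits 14, runs 14→23
D: waits 23, runs 23→26
E: waits 26, runs 26→39
Sum = 0+10+14+23+26 = 73.
LPT (decreasing processing time): E A C B D.
E: waits 0, runs 0→13
A: waits 13, runs 13→23
C: waits 23, runs 23→32
B: waits 32, runs 32→36
D: waits 36, runs 36→39
Sum = 0+13+23+32+36 = 104.
SPT 52, EDD 63, FIFO 73, LPT 104 → minimum 52.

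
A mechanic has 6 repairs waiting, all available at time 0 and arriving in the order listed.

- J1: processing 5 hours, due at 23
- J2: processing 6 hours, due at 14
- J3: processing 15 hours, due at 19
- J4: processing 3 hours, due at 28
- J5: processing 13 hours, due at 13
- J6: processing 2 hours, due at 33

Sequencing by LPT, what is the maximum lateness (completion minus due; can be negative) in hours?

20

LPT (decreasing processing time): J3 J5 J2 J1 J4 J6.
J3: 0→15, due 19, lateness -4
J5: 15→28, due 13, lateness 15
J2: 28→34, due 14, lateness 20
J1: 34→39, due 23, lateness 16
J4: 39→42, due 28, lateness 14
J6: 42→44, due 33, lateness 11
Maximum = 20.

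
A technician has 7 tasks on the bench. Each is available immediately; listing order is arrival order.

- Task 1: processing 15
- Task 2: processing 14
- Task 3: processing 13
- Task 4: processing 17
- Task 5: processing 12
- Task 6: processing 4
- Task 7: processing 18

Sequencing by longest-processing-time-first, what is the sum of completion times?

426

LPT (decreasing processing time): Task 7 Task 4 Task 1 Task 2 Task 3 Task 5 Task 6.
Task 7: 0→18
Task 4: 18→35
Task 1: 35→50
Task 2: 50→64
Task 3: 64→77
Task 5: 77→89
Task 6: 89→93
Sum = 18+35+50+64+77+89+93 = 426.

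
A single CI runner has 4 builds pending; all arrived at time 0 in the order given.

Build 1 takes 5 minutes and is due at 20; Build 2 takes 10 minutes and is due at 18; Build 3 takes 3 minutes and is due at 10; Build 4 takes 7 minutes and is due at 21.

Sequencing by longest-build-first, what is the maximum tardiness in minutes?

15

LPT (decreasing processing time): Build 2 Build 4 Build 1 Build 3.
Build 2: 0→10, due 18, tardiness 0
Build 4: 10→17, due 21, tardiness 0
Build 1: 17→22, due 20, tardiness 2
Build 3: 22→25, due 10, tardiness 15
Maximum = 15.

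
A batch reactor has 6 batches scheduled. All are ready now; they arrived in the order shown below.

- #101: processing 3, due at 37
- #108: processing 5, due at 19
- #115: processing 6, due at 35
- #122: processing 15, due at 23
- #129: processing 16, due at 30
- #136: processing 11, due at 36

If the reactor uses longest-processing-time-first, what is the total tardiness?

80

LPT (decreasing processing time): #129 #122 #136 #115 #108 #101.
#129: 0→16, due 30, tardiness 0
#122: 16→31, due 23, tardiness 8
#136: 31→42, due 36, tardiness 6
#115: 42→48, due 35, tardiness 13
#108: 48→53, due 19, tardiness 34
#101: 53→56, due 37, tardiness 19
Sum = 0+8+6+13+34+19 = 80.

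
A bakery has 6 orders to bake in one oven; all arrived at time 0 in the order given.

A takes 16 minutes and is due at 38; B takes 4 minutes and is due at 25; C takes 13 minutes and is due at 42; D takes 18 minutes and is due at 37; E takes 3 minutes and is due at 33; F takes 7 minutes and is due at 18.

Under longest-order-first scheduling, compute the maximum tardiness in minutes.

36

LPT (decreasing processing time): D A C F B E.
D: 0→18, due 37, tardiness 0
A: 18→34, due 38, tardiness 0
C: 34→47, due 42, tardiness 5
F: 47→54, due 18, tardiness 36
B: 54→58, due 25, tardiness 33
E: 58→61, due 33, tardiness 28
Maximum = 36.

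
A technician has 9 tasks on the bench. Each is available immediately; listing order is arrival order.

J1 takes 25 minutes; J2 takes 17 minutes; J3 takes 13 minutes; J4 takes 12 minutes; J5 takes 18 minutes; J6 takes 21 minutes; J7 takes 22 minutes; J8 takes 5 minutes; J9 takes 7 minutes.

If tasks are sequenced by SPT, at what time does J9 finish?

SPT (increasing processing time): J8 J9 J4 J3 J2 J5 J6 J7 J1.
J8: 0→5
J9: 5→12

12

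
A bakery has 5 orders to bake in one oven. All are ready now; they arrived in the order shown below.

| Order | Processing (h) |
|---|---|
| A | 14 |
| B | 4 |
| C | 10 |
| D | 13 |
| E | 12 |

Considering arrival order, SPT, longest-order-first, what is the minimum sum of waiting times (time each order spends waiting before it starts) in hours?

FIFO (arrival order): A B C D E.
A: waits 0, runs 0→14
B: waits 14, runs 14→18
C: waits 18, runs 18→28
D: waits 28, runs 28→41
E: waits 41, runs 41→53
Sum = 0+14+18+28+41 = 101.
SPT (increasing processing time): B C E D A.
B: waits 0, runs 0→4
C: waits 4, runs 4→14
E: waits 14, runs 14→26
D: waits 26, runs 26→39
A: waits 39, runs 39→53
Sum = 0+4+14+26+39 = 83.
LPT (decreasing processing time): A D E C B.
A: waits 0, runs 0→14
D: waits 14, runs 14→27
E: waits 27, runs 27→39
C: waits 39, runs 39→49
B: waits 49, runs 49→53
Sum = 0+14+27+39+49 = 129.
FIFO 101, SPT 83, LPT 129 → minimum 83.

83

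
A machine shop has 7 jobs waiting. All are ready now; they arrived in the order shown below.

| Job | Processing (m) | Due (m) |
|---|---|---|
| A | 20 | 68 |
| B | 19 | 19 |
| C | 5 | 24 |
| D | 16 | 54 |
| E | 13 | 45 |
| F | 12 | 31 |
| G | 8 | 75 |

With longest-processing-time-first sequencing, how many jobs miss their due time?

6

LPT (decreasing processing time): A B D E F G C.
A: 0→20, due 68, tardiness 0
B: 20→39, due 19, tardiness 20
D: 39→55, due 54, tardiness 1
E: 55→68, due 45, tardiness 23
F: 68→80, due 31, tardiness 49
G: 80→88, due 75, tardiness 13
C: 88→93, due 24, tardiness 69
Late jobs: 6.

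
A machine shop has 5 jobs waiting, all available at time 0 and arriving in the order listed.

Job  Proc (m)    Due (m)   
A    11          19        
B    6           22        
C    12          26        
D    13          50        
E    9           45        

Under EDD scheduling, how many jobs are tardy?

EDD (increasing due date): A B C E D.
A: 0→11, due 19, tardiness 0
B: 11→17, due 22, tardiness 0
C: 17→29, due 26, tardiness 3
E: 29→38, due 45, tardiness 0
D: 38→51, due 50, tardiness 1
Late jobs: 2.

2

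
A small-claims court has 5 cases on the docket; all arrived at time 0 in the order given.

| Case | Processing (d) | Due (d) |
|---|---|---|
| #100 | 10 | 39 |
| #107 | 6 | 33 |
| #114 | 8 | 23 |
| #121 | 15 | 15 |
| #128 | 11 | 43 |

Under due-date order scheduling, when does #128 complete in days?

EDD (increasing due date): #121 #114 #107 #100 #128.
#121: 0→15
#114: 15→23
#107: 23→29
#100: 29→39
#128: 39→50

50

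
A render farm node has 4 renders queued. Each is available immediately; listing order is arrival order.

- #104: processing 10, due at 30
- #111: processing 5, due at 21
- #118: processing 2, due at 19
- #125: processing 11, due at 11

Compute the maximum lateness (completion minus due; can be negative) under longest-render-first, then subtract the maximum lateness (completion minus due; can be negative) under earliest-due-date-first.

LPT (decreasing processing time): #125 #104 #111 #118.
#125: 0→11, due 11, lateness 0
#104: 11→21, due 30, lateness -9
#111: 21→26, due 21, lateness 5
#118: 26→28, due 19, lateness 9
Maximum = 9.
EDD (increasing due date): #125 #118 #111 #104.
#125: 0→11, due 11, lateness 0
#118: 11→13, due 19, lateness -6
#111: 13→18, due 21, lateness -3
#104: 18→28, due 30, lateness -2
Maximum = 0.
Difference = 9 − 0 = 9.

9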